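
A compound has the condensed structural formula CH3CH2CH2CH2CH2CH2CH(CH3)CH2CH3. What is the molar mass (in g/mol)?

Atom tally by fragment:
  CH3 → C:1 H:3
  CH2 → C:1 H:2
  CH2 → C:1 H:2
  CH2 → C:1 H:2
  CH2 → C:1 H:2
  CH2 → C:1 H:2
  CH(CH3) → C:2 H:4
  CH2 → C:1 H:2
  CH3 → C:1 H:3
Element totals:
  C: 10
  H: 22
Molecular formula: C10H22.
  M = 10(12.011) + 22(1.008)
    = 120.110 + 22.176 = 142.286

142.29 g/mol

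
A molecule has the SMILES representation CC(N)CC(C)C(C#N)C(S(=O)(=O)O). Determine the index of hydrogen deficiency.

Atom tally by fragment:
  CH3 → C:1 H:3
  CH(NH2) → C:1 H:3 N:1
  CH2 → C:1 H:2
  CH(CH3) → C:2 H:4
  CH(CN) → C:2 H:1 N:1
  CH2SO3H → C:1 H:3 S:1 O:3
Element totals:
  C: 8
  H: 16
  N: 2
  O: 3
  S: 1
Molecular formula: C8H16N2O3S.
DoU = (2C + 2 + N − H − X) / 2 = (2·8 + 2 + 2 − 16 − 0) / 2 = 2.

2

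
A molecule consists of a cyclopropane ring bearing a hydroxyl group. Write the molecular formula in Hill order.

C3H6O

Atom tally by fragment:
  cyclopropane ring core → C:3 H:6
  (− 1 ring H displaced by substituents)
  + OH → O:1 H:1
Element totals:
  C: 3
  H: 6
  O: 1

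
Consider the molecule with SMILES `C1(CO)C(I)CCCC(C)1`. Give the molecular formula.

C8H15IO

Atom tally by fragment:
  cyclohexane ring core → C:6 H:12
  (− 3 ring H displaced by substituents)
  + CH2OH → C:1 H:3 O:1
  + I → I:1
  + CH3 → C:1 H:3
Element totals:
  C: 8
  H: 15
  I: 1
  O: 1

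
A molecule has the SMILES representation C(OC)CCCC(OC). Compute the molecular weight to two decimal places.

132.20 g/mol

Atom tally by fragment:
  CH3OCH2 → C:2 H:5 O:1
  CH2 → C:1 H:2
  CH2 → C:1 H:2
  CH2 → C:1 H:2
  CH2OCH3 → C:2 H:5 O:1
Element totals:
  C: 7
  H: 16
  O: 2
Molecular formula: C7H16O2.
  M = 7(12.011) + 16(1.008) + 2(15.999)
    = 84.077 + 16.128 + 31.998 = 132.203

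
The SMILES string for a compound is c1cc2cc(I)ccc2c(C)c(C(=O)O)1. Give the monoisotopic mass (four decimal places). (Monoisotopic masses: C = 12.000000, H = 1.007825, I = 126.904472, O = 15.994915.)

311.9647

Atom tally by fragment:
  naphthalene ring system core → C:10 H:8
  (− 3 ring H displaced by substituents)
  + I → I:1
  + CH3 → C:1 H:3
  + COOH → C:1 H:1 O:2
Element totals:
  C: 12
  H: 9
  I: 1
  O: 2
Molecular formula: C12H9IO2.
  M = 12(12.0) + 9(1.007825) + 126.904472 + 2(15.994915)
    = 144.000000 + 9.070425 + 126.904472 + 31.989830 = 311.964727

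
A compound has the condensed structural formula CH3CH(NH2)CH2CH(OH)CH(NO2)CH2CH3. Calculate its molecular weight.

176.22 g/mol

Element totals:
  C: 7
  H: 16
  N: 2
  O: 3
Molecular formula: C7H16N2O3.
  M = 7(12.011) + 16(1.008) + 2(14.007) + 3(15.999)
    = 84.077 + 16.128 + 28.014 + 47.997 = 176.216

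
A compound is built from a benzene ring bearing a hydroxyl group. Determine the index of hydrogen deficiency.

4

Atom tally by fragment:
  benzene ring core → C:6 H:6
  (− 1 ring H displaced by substituents)
  + OH → O:1 H:1
Element totals:
  C: 6
  H: 6
  O: 1
Molecular formula: C6H6O.
DoU = (2C + 2 + N − H − X) / 2 = (2·6 + 2 + 0 − 6 − 0) / 2 = 4.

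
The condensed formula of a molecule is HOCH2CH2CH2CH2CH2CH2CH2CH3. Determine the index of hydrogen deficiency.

Element totals:
  C: 8
  H: 18
  O: 1
Molecular formula: C8H18O.
DoU = (2C + 2 + N − H − X) / 2 = (2·8 + 2 + 0 − 18 − 0) / 2 = 0.

0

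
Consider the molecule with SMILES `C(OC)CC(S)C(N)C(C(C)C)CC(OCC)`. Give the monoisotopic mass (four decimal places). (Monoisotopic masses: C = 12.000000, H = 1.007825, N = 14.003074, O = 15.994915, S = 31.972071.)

263.1919

Atom tally by fragment:
  CH3OCH2 → C:2 H:5 O:1
  CH2 → C:1 H:2
  CH(SH) → C:1 H:2 S:1
  CH(NH2) → C:1 H:3 N:1
  CH(CH(CH3)2) → C:4 H:8
  CH2 → C:1 H:2
  CH2OC2H5 → C:3 H:7 O:1
Element totals:
  C: 13
  H: 29
  N: 1
  O: 2
  S: 1
Molecular formula: C13H29NO2S.
  M = 13(12.0) + 29(1.007825) + 14.003074 + 2(15.994915) + 31.972071
    = 156.000000 + 29.226925 + 14.003074 + 31.989830 + 31.972071 = 263.191900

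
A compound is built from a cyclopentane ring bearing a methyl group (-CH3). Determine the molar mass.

84.16 g/mol

Atom tally by fragment:
  cyclopentane ring core → C:5 H:10
  (− 1 ring H displaced by substituents)
  + CH3 → C:1 H:3
Element totals:
  C: 6
  H: 12
Molecular formula: C6H12.
  M = 6(12.011) + 12(1.008)
    = 72.066 + 12.096 = 84.162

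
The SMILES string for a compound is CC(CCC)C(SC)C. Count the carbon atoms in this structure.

Atom tally by fragment:
  CH3 → C:1 H:3
  CH(CH2CH2CH3) → C:4 H:8
  CH(SCH3) → C:2 H:4 S:1
  CH3 → C:1 H:3
Element totals:
  C: 8
  H: 18
  S: 1

8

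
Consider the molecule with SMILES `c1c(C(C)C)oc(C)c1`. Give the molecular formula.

C8H12O

Atom tally by fragment:
  furan ring core → C:4 H:4 O:1
  (− 2 ring H displaced by substituents)
  + CH(CH3)2 → C:3 H:7
  + CH3 → C:1 H:3
Element totals:
  C: 8
  H: 12
  O: 1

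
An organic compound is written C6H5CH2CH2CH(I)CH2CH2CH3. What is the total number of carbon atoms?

12

Atom tally by fragment:
  C6H5CH2 → C:7 H:7
  CH2 → C:1 H:2
  CH(I) → C:1 H:1 I:1
  CH2 → C:1 H:2
  CH2 → C:1 H:2
  CH3 → C:1 H:3
Element totals:
  C: 12
  H: 17
  I: 1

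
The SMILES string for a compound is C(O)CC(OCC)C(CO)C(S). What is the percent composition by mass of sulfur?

16.50%

Atom tally by fragment:
  HOCH2 → C:1 H:3 O:1
  CH2 → C:1 H:2
  CH(OC2H5) → C:3 H:6 O:1
  CH(CH2OH) → C:2 H:4 O:1
  CH2SH → C:1 H:3 S:1
Element totals:
  C: 8
  H: 18
  O: 3
  S: 1
Molecular formula: C8H18O3S.
Molar mass = 194.289 g/mol.
Mass from S: 1 × 32.06 = 32.060 g/mol.
%S = 32.060 / 194.289 × 100 = 16.50%.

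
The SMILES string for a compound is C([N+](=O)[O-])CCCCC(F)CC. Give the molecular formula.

C8H16FNO2

Atom tally by fragment:
  O2NCH2 → C:1 H:2 N:1 O:2
  CH2 → C:1 H:2
  CH2 → C:1 H:2
  CH2 → C:1 H:2
  CH2 → C:1 H:2
  CH(F) → C:1 H:1 F:1
  CH2 → C:1 H:2
  CH3 → C:1 H:3
Element totals:
  C: 8
  H: 16
  F: 1
  N: 1
  O: 2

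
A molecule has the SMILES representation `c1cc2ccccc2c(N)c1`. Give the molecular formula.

C10H9N

Atom tally by fragment:
  naphthalene ring system core → C:10 H:8
  (− 1 ring H displaced by substituents)
  + NH2 → N:1 H:2
Element totals:
  C: 10
  H: 9
  N: 1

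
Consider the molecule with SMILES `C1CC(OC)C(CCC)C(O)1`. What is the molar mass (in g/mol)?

Atom tally by fragment:
  cyclopentane ring core → C:5 H:10
  (− 3 ring H displaced by substituents)
  + OCH3 → C:1 H:3 O:1
  + CH2CH2CH3 → C:3 H:7
  + OH → O:1 H:1
Element totals:
  C: 9
  H: 18
  O: 2
Molecular formula: C9H18O2.
  M = 9(12.011) + 18(1.008) + 2(15.999)
    = 108.099 + 18.144 + 31.998 = 158.241

158.24 g/mol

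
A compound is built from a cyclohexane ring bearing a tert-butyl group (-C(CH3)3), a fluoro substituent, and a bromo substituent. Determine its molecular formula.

Atom tally by fragment:
  cyclohexane ring core → C:6 H:12
  (− 3 ring H displaced by substituents)
  + C(CH3)3 → C:4 H:9
  + F → F:1
  + Br → Br:1
Element totals:
  C: 10
  H: 18
  Br: 1
  F: 1

C10H18BrF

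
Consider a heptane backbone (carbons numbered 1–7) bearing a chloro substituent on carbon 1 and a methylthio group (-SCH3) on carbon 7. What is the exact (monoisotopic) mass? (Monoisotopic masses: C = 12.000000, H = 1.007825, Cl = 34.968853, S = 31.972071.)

Atom tally by fragment:
  ClCH2 → C:1 H:2 Cl:1
  CH2 → C:1 H:2
  CH2 → C:1 H:2
  CH2 → C:1 H:2
  CH2 → C:1 H:2
  CH2 → C:1 H:2
  CH2SCH3 → C:2 H:5 S:1
Element totals:
  C: 8
  H: 17
  Cl: 1
  S: 1
Molecular formula: C8H17ClS.
  M = 8(12.0) + 17(1.007825) + 34.968853 + 31.972071
    = 96.000000 + 17.133025 + 34.968853 + 31.972071 = 180.073949

180.0739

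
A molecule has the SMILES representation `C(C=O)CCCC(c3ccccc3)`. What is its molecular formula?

C12H16O

Atom tally by fragment:
  OHCCH2 → C:2 H:3 O:1
  CH2 → C:1 H:2
  CH2 → C:1 H:2
  CH2 → C:1 H:2
  CH2C6H5 → C:7 H:7
Element totals:
  C: 12
  H: 16
  O: 1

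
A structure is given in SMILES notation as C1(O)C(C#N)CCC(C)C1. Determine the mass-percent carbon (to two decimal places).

Atom tally by fragment:
  cyclohexane ring core → C:6 H:12
  (− 3 ring H displaced by substituents)
  + OH → O:1 H:1
  + CN → C:1 N:1
  + CH3 → C:1 H:3
Element totals:
  C: 8
  H: 13
  N: 1
  O: 1
Molecular formula: C8H13NO.
Molar mass = 139.198 g/mol.
Mass from C: 8 × 12.011 = 96.088 g/mol.
%C = 96.088 / 139.198 × 100 = 69.03%.

69.03%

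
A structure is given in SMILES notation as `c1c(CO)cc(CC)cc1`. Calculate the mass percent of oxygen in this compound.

11.75%

Atom tally by fragment:
  benzene ring core → C:6 H:6
  (− 2 ring H displaced by substituents)
  + CH2OH → C:1 H:3 O:1
  + C2H5 → C:2 H:5
Element totals:
  C: 9
  H: 12
  O: 1
Molecular formula: C9H12O.
Molar mass = 136.194 g/mol.
Mass from O: 1 × 15.999 = 15.999 g/mol.
%O = 15.999 / 136.194 × 100 = 11.75%.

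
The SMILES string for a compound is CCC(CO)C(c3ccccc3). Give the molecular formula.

Atom tally by fragment:
  CH3 → C:1 H:3
  CH2 → C:1 H:2
  CH(CH2OH) → C:2 H:4 O:1
  CH2C6H5 → C:7 H:7
Element totals:
  C: 11
  H: 16
  O: 1

C11H16O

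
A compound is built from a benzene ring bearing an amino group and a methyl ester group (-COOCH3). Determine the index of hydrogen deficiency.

5

Atom tally by fragment:
  benzene ring core → C:6 H:6
  (− 2 ring H displaced by substituents)
  + NH2 → N:1 H:2
  + COOCH3 → C:2 H:3 O:2
Element totals:
  C: 8
  H: 9
  N: 1
  O: 2
Molecular formula: C8H9NO2.
DoU = (2C + 2 + N − H − X) / 2 = (2·8 + 2 + 1 − 9 − 0) / 2 = 5.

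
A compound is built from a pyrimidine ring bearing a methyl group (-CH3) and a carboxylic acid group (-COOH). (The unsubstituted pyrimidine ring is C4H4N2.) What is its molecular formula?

Atom tally by fragment:
  pyrimidine ring core → C:4 H:4 N:2
  (− 2 ring H displaced by substituents)
  + CH3 → C:1 H:3
  + COOH → C:1 H:1 O:2
Element totals:
  C: 6
  H: 6
  N: 2
  O: 2

C6H6N2O2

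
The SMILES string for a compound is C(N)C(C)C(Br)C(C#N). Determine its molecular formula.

Atom tally by fragment:
  H2NCH2 → C:1 H:4 N:1
  CH(CH3) → C:2 H:4
  CH(Br) → C:1 H:1 Br:1
  CH2CN → C:2 H:2 N:1
Element totals:
  C: 6
  H: 11
  Br: 1
  N: 2

C6H11BrN2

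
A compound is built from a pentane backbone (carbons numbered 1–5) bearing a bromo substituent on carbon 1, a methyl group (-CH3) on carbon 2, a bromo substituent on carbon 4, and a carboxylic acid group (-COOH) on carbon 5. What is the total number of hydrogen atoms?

12

Atom tally by fragment:
  BrCH2 → C:1 H:2 Br:1
  CH(CH3) → C:2 H:4
  CH2 → C:1 H:2
  CH(Br) → C:1 H:1 Br:1
  CH2COOH → C:2 H:3 O:2
Element totals:
  C: 7
  H: 12
  Br: 2
  O: 2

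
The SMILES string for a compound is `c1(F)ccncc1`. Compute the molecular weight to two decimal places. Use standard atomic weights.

97.09 g/mol

Atom tally by fragment:
  pyridine ring core → C:5 H:5 N:1
  (− 1 ring H displaced by substituents)
  + F → F:1
Element totals:
  C: 5
  H: 4
  F: 1
  N: 1
Molecular formula: C5H4FN.
  M = 5(12.011) + 4(1.008) + 18.998 + 14.007
    = 60.055 + 4.032 + 18.998 + 14.007 = 97.092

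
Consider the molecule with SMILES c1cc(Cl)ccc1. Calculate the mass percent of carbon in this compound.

64.03%

Atom tally by fragment:
  benzene ring core → C:6 H:6
  (− 1 ring H displaced by substituents)
  + Cl → Cl:1
Element totals:
  C: 6
  H: 5
  Cl: 1
Molecular formula: C6H5Cl.
Molar mass = 112.556 g/mol.
Mass from C: 6 × 12.011 = 72.066 g/mol.
%C = 72.066 / 112.556 × 100 = 64.03%.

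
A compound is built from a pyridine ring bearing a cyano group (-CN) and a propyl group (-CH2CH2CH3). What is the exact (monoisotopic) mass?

Atom tally by fragment:
  pyridine ring core → C:5 H:5 N:1
  (− 2 ring H displaced by substituents)
  + CN → C:1 N:1
  + CH2CH2CH3 → C:3 H:7
Element totals:
  C: 9
  H: 10
  N: 2
Molecular formula: C9H10N2.
  M = 9(12.0) + 10(1.007825) + 2(14.003074)
    = 108.000000 + 10.078250 + 28.006148 = 146.084398

146.0844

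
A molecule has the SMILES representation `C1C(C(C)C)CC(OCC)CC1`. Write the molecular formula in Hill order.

Atom tally by fragment:
  cyclohexane ring core → C:6 H:12
  (− 2 ring H displaced by substituents)
  + CH(CH3)2 → C:3 H:7
  + OC2H5 → C:2 H:5 O:1
Element totals:
  C: 11
  H: 22
  O: 1

C11H22O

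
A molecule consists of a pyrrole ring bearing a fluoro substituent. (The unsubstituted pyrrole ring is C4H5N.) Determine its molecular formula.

Atom tally by fragment:
  pyrrole ring core → C:4 H:5 N:1
  (− 1 ring H displaced by substituents)
  + F → F:1
Element totals:
  C: 4
  H: 4
  F: 1
  N: 1

C4H4FN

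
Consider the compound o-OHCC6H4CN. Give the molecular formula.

Atom tally by fragment:
  benzene ring core → C:6 H:6
  (− 2 ring H displaced by substituents)
  + CHO → C:1 H:1 O:1
  + CN → C:1 N:1
Element totals:
  C: 8
  H: 5
  N: 1
  O: 1

C8H5NO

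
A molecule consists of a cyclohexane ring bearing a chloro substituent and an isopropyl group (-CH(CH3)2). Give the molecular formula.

Atom tally by fragment:
  cyclohexane ring core → C:6 H:12
  (− 2 ring H displaced by substituents)
  + Cl → Cl:1
  + CH(CH3)2 → C:3 H:7
Element totals:
  C: 9
  H: 17
  Cl: 1

C9H17Cl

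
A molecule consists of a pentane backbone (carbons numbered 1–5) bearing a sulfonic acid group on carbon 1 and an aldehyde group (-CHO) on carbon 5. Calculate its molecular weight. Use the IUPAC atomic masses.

Atom tally by fragment:
  HO3SCH2 → C:1 H:3 S:1 O:3
  CH2 → C:1 H:2
  CH2 → C:1 H:2
  CH2 → C:1 H:2
  CH2CHO → C:2 H:3 O:1
Element totals:
  C: 6
  H: 12
  O: 4
  S: 1
Molecular formula: C6H12O4S.
  M = 6(12.011) + 12(1.008) + 4(15.999) + 32.06
    = 72.066 + 12.096 + 63.996 + 32.060 = 180.218

180.22 g/mol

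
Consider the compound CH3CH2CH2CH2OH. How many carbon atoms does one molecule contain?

Atom tally by fragment:
  CH3 → C:1 H:3
  CH2 → C:1 H:2
  CH2CH2OH → C:2 H:5 O:1
Element totals:
  C: 4
  H: 10
  O: 1

4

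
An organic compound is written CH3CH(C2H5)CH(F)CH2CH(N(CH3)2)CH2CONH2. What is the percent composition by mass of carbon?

60.52%

Atom tally by fragment:
  CH3 → C:1 H:3
  CH(C2H5) → C:3 H:6
  CH(F) → C:1 H:1 F:1
  CH2 → C:1 H:2
  CH(N(CH3)2) → C:3 H:7 N:1
  CH2CONH2 → C:2 H:4 O:1 N:1
Element totals:
  C: 11
  H: 23
  F: 1
  N: 2
  O: 1
Molecular formula: C11H23FN2O.
Molar mass = 218.316 g/mol.
Mass from C: 11 × 12.011 = 132.121 g/mol.
%C = 132.121 / 218.316 × 100 = 60.52%.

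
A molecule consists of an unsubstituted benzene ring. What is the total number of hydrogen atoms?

6

Atom tally by fragment:
  benzene ring core → C:6 H:6
Element totals:
  C: 6
  H: 6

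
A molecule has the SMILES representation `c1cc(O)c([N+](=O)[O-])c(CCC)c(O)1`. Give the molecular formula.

C9H11NO4

Atom tally by fragment:
  benzene ring core → C:6 H:6
  (− 4 ring H displaced by substituents)
  + OH → O:1 H:1
  + NO2 → N:1 O:2
  + CH2CH2CH3 → C:3 H:7
  + OH → O:1 H:1
Element totals:
  C: 9
  H: 11
  N: 1
  O: 4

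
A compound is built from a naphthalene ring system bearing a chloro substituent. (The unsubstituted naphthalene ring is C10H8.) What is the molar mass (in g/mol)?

Atom tally by fragment:
  naphthalene ring system core → C:10 H:8
  (− 1 ring H displaced by substituents)
  + Cl → Cl:1
Element totals:
  C: 10
  H: 7
  Cl: 1
Molecular formula: C10H7Cl.
  M = 10(12.011) + 7(1.008) + 35.45
    = 120.110 + 7.056 + 35.450 = 162.616

162.62 g/mol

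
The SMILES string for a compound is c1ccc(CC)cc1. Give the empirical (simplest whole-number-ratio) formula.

Atom tally by fragment:
  benzene ring core → C:6 H:6
  (− 1 ring H displaced by substituents)
  + C2H5 → C:2 H:5
Element totals:
  C: 8
  H: 10
Molecular formula: C8H10.
gcd of subscripts = 2; dividing each by 2:
  C: 8/2 = 4
  H: 10/2 = 5

C4H5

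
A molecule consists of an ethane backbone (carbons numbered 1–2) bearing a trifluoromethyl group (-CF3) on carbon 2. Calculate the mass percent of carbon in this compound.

Atom tally by fragment:
  CH3 → C:1 H:3
  CH2CF3 → C:2 H:2 F:3
Element totals:
  C: 3
  H: 5
  F: 3
Molecular formula: C3H5F3.
Molar mass = 98.067 g/mol.
Mass from C: 3 × 12.011 = 36.033 g/mol.
%C = 36.033 / 98.067 × 100 = 36.74%.

36.74%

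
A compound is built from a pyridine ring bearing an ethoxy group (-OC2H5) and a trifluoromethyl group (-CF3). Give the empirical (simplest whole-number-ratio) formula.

C8H8F3NO

Atom tally by fragment:
  pyridine ring core → C:5 H:5 N:1
  (− 2 ring H displaced by substituents)
  + OC2H5 → C:2 H:5 O:1
  + CF3 → C:1 F:3
Element totals:
  C: 8
  H: 8
  F: 3
  N: 1
  O: 1
Molecular formula: C8H8F3NO.
gcd of subscripts (8, 3, 8, 1, 1) = 1, so the empirical formula equals the molecular formula.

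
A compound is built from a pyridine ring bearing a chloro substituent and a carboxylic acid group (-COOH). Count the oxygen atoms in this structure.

Atom tally by fragment:
  pyridine ring core → C:5 H:5 N:1
  (− 2 ring H displaced by substituents)
  + Cl → Cl:1
  + COOH → C:1 H:1 O:2
Element totals:
  C: 6
  H: 4
  Cl: 1
  N: 1
  O: 2

2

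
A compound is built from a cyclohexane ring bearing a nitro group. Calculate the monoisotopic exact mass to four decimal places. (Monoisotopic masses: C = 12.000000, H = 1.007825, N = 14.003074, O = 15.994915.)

Atom tally by fragment:
  cyclohexane ring core → C:6 H:12
  (− 1 ring H displaced by substituents)
  + NO2 → N:1 O:2
Element totals:
  C: 6
  H: 11
  N: 1
  O: 2
Molecular formula: C6H11NO2.
  M = 6(12.0) + 11(1.007825) + 14.003074 + 2(15.994915)
    = 72.000000 + 11.086075 + 14.003074 + 31.989830 = 129.078979

129.0790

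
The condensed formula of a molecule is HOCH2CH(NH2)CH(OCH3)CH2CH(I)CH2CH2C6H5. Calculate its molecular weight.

363.24 g/mol

Atom tally by fragment:
  HOCH2 → C:1 H:3 O:1
  CH(NH2) → C:1 H:3 N:1
  CH(OCH3) → C:2 H:4 O:1
  CH2 → C:1 H:2
  CH(I) → C:1 H:1 I:1
  CH2 → C:1 H:2
  CH2C6H5 → C:7 H:7
Element totals:
  C: 14
  H: 22
  I: 1
  N: 1
  O: 2
Molecular formula: C14H22INO2.
  M = 14(12.011) + 22(1.008) + 126.904 + 14.007 + 2(15.999)
    = 168.154 + 22.176 + 126.904 + 14.007 + 31.998 = 363.239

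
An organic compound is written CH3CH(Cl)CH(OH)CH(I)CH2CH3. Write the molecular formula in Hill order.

C6H12ClIO

Atom tally by fragment:
  CH3 → C:1 H:3
  CH(Cl) → C:1 H:1 Cl:1
  CH(OH) → C:1 H:2 O:1
  CH(I) → C:1 H:1 I:1
  CH2 → C:1 H:2
  CH3 → C:1 H:3
Element totals:
  C: 6
  H: 12
  Cl: 1
  I: 1
  O: 1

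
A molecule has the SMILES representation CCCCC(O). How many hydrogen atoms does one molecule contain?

12

Atom tally by fragment:
  CH3 → C:1 H:3
  CH2 → C:1 H:2
  CH2 → C:1 H:2
  CH2 → C:1 H:2
  CH2OH → C:1 H:3 O:1
Element totals:
  C: 5
  H: 12
  O: 1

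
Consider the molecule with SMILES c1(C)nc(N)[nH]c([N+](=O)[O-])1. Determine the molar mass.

142.12 g/mol

Atom tally by fragment:
  imidazole ring core → C:3 H:4 N:2
  (− 3 ring H displaced by substituents)
  + CH3 → C:1 H:3
  + NH2 → N:1 H:2
  + NO2 → N:1 O:2
Element totals:
  C: 4
  H: 6
  N: 4
  O: 2
Molecular formula: C4H6N4O2.
  M = 4(12.011) + 6(1.008) + 4(14.007) + 2(15.999)
    = 48.044 + 6.048 + 56.028 + 31.998 = 142.118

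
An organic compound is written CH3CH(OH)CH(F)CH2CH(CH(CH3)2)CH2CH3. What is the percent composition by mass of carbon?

68.14%

Element totals:
  C: 10
  H: 21
  F: 1
  O: 1
Molecular formula: C10H21FO.
Molar mass = 176.275 g/mol.
Mass from C: 10 × 12.011 = 120.110 g/mol.
%C = 120.110 / 176.275 × 100 = 68.14%.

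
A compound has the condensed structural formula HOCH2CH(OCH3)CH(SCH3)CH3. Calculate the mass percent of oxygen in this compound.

21.30%

Element totals:
  C: 6
  H: 14
  O: 2
  S: 1
Molecular formula: C6H14O2S.
Molar mass = 150.236 g/mol.
Mass from O: 2 × 15.999 = 31.998 g/mol.
%O = 31.998 / 150.236 × 100 = 21.30%.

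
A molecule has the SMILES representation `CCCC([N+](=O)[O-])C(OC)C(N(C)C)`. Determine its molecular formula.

Atom tally by fragment:
  CH3 → C:1 H:3
  CH2 → C:1 H:2
  CH2 → C:1 H:2
  CH(NO2) → C:1 H:1 N:1 O:2
  CH(OCH3) → C:2 H:4 O:1
  CH2N(CH3)2 → C:3 H:8 N:1
Element totals:
  C: 9
  H: 20
  N: 2
  O: 3

C9H20N2O3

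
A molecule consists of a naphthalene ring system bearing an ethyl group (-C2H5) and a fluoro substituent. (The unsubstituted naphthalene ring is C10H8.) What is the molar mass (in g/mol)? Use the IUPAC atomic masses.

174.22 g/mol

Atom tally by fragment:
  naphthalene ring system core → C:10 H:8
  (− 2 ring H displaced by substituents)
  + C2H5 → C:2 H:5
  + F → F:1
Element totals:
  C: 12
  H: 11
  F: 1
Molecular formula: C12H11F.
  M = 12(12.011) + 11(1.008) + 18.998
    = 144.132 + 11.088 + 18.998 = 174.218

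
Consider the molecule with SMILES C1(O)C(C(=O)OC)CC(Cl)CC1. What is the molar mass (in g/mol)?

192.64 g/mol

Atom tally by fragment:
  cyclohexane ring core → C:6 H:12
  (− 3 ring H displaced by substituents)
  + OH → O:1 H:1
  + COOCH3 → C:2 H:3 O:2
  + Cl → Cl:1
Element totals:
  C: 8
  H: 13
  Cl: 1
  O: 3
Molecular formula: C8H13ClO3.
  M = 8(12.011) + 13(1.008) + 35.45 + 3(15.999)
    = 96.088 + 13.104 + 35.450 + 47.997 = 192.639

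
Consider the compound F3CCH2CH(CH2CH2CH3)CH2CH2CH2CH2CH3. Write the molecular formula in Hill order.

Element totals:
  C: 11
  H: 21
  F: 3

C11H21F3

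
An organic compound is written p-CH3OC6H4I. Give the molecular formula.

Element totals:
  C: 7
  H: 7
  I: 1
  O: 1

C7H7IO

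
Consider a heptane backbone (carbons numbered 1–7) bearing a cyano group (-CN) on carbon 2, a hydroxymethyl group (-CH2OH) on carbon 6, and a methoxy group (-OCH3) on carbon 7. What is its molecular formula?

C10H19NO2

Atom tally by fragment:
  CH3 → C:1 H:3
  CH(CN) → C:2 H:1 N:1
  CH2 → C:1 H:2
  CH2 → C:1 H:2
  CH2 → C:1 H:2
  CH(CH2OH) → C:2 H:4 O:1
  CH2OCH3 → C:2 H:5 O:1
Element totals:
  C: 10
  H: 19
  N: 1
  O: 2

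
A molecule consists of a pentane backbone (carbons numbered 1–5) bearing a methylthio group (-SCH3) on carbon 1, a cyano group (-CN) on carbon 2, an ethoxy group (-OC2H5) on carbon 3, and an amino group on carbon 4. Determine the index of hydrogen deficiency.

Atom tally by fragment:
  CH3SCH2 → C:2 H:5 S:1
  CH(CN) → C:2 H:1 N:1
  CH(OC2H5) → C:3 H:6 O:1
  CH(NH2) → C:1 H:3 N:1
  CH3 → C:1 H:3
Element totals:
  C: 9
  H: 18
  N: 2
  O: 1
  S: 1
Molecular formula: C9H18N2OS.
DoU = (2C + 2 + N − H − X) / 2 = (2·9 + 2 + 2 − 18 − 0) / 2 = 2.

2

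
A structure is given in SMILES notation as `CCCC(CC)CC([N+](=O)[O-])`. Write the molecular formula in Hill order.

Atom tally by fragment:
  CH3 → C:1 H:3
  CH2 → C:1 H:2
  CH2 → C:1 H:2
  CH(C2H5) → C:3 H:6
  CH2 → C:1 H:2
  CH2NO2 → C:1 H:2 N:1 O:2
Element totals:
  C: 8
  H: 17
  N: 1
  O: 2

C8H17NO2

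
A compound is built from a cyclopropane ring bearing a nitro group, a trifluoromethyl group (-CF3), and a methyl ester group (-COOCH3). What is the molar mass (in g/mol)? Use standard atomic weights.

213.11 g/mol

Atom tally by fragment:
  cyclopropane ring core → C:3 H:6
  (− 3 ring H displaced by substituents)
  + NO2 → N:1 O:2
  + CF3 → C:1 F:3
  + COOCH3 → C:2 H:3 O:2
Element totals:
  C: 6
  H: 6
  F: 3
  N: 1
  O: 4
Molecular formula: C6H6F3NO4.
  M = 6(12.011) + 6(1.008) + 3(18.998) + 14.007 + 4(15.999)
    = 72.066 + 6.048 + 56.994 + 14.007 + 63.996 = 213.111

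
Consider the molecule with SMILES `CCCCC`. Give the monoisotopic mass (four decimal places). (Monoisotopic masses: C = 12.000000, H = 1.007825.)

Atom tally by fragment:
  CH3 → C:1 H:3
  CH2 → C:1 H:2
  CH2 → C:1 H:2
  CH2 → C:1 H:2
  CH3 → C:1 H:3
Element totals:
  C: 5
  H: 12
Molecular formula: C5H12.
  M = 5(12.0) + 12(1.007825)
    = 60.000000 + 12.093900 = 72.093900

72.0939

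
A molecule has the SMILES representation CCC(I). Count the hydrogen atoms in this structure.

Atom tally by fragment:
  CH3 → C:1 H:3
  CH2 → C:1 H:2
  CH2I → C:1 H:2 I:1
Element totals:
  C: 3
  H: 7
  I: 1

7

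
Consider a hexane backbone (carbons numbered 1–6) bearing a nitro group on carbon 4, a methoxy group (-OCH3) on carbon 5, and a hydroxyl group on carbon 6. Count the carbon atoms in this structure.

Atom tally by fragment:
  CH3 → C:1 H:3
  CH2 → C:1 H:2
  CH2 → C:1 H:2
  CH(NO2) → C:1 H:1 N:1 O:2
  CH(OCH3) → C:2 H:4 O:1
  CH2OH → C:1 H:3 O:1
Element totals:
  C: 7
  H: 15
  N: 1
  O: 4

7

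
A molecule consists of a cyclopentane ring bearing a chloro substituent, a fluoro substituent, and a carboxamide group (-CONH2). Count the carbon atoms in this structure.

6

Atom tally by fragment:
  cyclopentane ring core → C:5 H:10
  (− 3 ring H displaced by substituents)
  + Cl → Cl:1
  + F → F:1
  + CONH2 → C:1 H:2 O:1 N:1
Element totals:
  C: 6
  H: 9
  Cl: 1
  F: 1
  N: 1
  O: 1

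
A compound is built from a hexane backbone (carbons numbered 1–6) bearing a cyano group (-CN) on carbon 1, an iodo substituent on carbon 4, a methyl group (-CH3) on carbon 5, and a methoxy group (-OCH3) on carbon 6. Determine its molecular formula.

Atom tally by fragment:
  NCCH2 → C:2 H:2 N:1
  CH2 → C:1 H:2
  CH2 → C:1 H:2
  CH(I) → C:1 H:1 I:1
  CH(CH3) → C:2 H:4
  CH2OCH3 → C:2 H:5 O:1
Element totals:
  C: 9
  H: 16
  I: 1
  N: 1
  O: 1

C9H16INO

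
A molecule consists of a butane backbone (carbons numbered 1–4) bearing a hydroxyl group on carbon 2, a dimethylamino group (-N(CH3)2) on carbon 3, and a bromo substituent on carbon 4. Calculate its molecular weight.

196.09 g/mol

Atom tally by fragment:
  CH3 → C:1 H:3
  CH(OH) → C:1 H:2 O:1
  CH(N(CH3)2) → C:3 H:7 N:1
  CH2Br → C:1 H:2 Br:1
Element totals:
  C: 6
  H: 14
  Br: 1
  N: 1
  O: 1
Molecular formula: C6H14BrNO.
  M = 6(12.011) + 14(1.008) + 79.904 + 14.007 + 15.999
    = 72.066 + 14.112 + 79.904 + 14.007 + 15.999 = 196.088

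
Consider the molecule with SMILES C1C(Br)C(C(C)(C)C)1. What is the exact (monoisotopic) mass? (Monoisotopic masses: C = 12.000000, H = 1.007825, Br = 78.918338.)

176.0201

Atom tally by fragment:
  cyclopropane ring core → C:3 H:6
  (− 2 ring H displaced by substituents)
  + Br → Br:1
  + C(CH3)3 → C:4 H:9
Element totals:
  C: 7
  H: 13
  Br: 1
Molecular formula: C7H13Br.
  M = 7(12.0) + 13(1.007825) + 78.918338
    = 84.000000 + 13.101725 + 78.918338 = 176.020063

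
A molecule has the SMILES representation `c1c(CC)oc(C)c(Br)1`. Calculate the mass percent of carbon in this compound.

44.47%

Atom tally by fragment:
  furan ring core → C:4 H:4 O:1
  (− 3 ring H displaced by substituents)
  + C2H5 → C:2 H:5
  + CH3 → C:1 H:3
  + Br → Br:1
Element totals:
  C: 7
  H: 9
  Br: 1
  O: 1
Molecular formula: C7H9BrO.
Molar mass = 189.052 g/mol.
Mass from C: 7 × 12.011 = 84.077 g/mol.
%C = 84.077 / 189.052 × 100 = 44.47%.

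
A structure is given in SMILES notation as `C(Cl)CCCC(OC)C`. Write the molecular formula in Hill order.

Atom tally by fragment:
  ClCH2 → C:1 H:2 Cl:1
  CH2 → C:1 H:2
  CH2 → C:1 H:2
  CH2 → C:1 H:2
  CH(OCH3) → C:2 H:4 O:1
  CH3 → C:1 H:3
Element totals:
  C: 7
  H: 15
  Cl: 1
  O: 1

C7H15ClO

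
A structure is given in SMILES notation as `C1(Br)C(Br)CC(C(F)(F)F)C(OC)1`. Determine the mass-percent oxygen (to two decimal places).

Atom tally by fragment:
  cyclopentane ring core → C:5 H:10
  (− 4 ring H displaced by substituents)
  + Br → Br:1
  + Br → Br:1
  + CF3 → C:1 F:3
  + OCH3 → C:1 H:3 O:1
Element totals:
  C: 7
  H: 9
  Br: 2
  F: 3
  O: 1
Molecular formula: C7H9Br2F3O.
Molar mass = 325.950 g/mol.
Mass from O: 1 × 15.999 = 15.999 g/mol.
%O = 15.999 / 325.950 × 100 = 4.91%.

4.91%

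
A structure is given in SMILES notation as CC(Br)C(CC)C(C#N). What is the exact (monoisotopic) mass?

189.0153

Atom tally by fragment:
  CH3 → C:1 H:3
  CH(Br) → C:1 H:1 Br:1
  CH(C2H5) → C:3 H:6
  CH2CN → C:2 H:2 N:1
Element totals:
  C: 7
  H: 12
  Br: 1
  N: 1
Molecular formula: C7H12BrN.
  M = 7(12.0) + 12(1.007825) + 78.918338 + 14.003074
    = 84.000000 + 12.093900 + 78.918338 + 14.003074 = 189.015312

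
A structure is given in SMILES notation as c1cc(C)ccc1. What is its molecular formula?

C7H8

Atom tally by fragment:
  benzene ring core → C:6 H:6
  (− 1 ring H displaced by substituents)
  + CH3 → C:1 H:3
Element totals:
  C: 7
  H: 8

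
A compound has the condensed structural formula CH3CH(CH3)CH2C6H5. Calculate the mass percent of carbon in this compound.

89.49%

Element totals:
  C: 10
  H: 14
Molecular formula: C10H14.
Molar mass = 134.222 g/mol.
Mass from C: 10 × 12.011 = 120.110 g/mol.
%C = 120.110 / 134.222 × 100 = 89.49%.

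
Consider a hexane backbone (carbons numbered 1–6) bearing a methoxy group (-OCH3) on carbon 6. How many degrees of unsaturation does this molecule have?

0

Atom tally by fragment:
  CH3 → C:1 H:3
  CH2 → C:1 H:2
  CH2 → C:1 H:2
  CH2 → C:1 H:2
  CH2 → C:1 H:2
  CH2OCH3 → C:2 H:5 O:1
Element totals:
  C: 7
  H: 16
  O: 1
Molecular formula: C7H16O.
DoU = (2C + 2 + N − H − X) / 2 = (2·7 + 2 + 0 − 16 − 0) / 2 = 0.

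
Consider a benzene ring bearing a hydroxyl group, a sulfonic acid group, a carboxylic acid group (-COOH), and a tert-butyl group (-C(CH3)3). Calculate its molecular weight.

Atom tally by fragment:
  benzene ring core → C:6 H:6
  (− 4 ring H displaced by substituents)
  + OH → O:1 H:1
  + SO3H → S:1 O:3 H:1
  + COOH → C:1 H:1 O:2
  + C(CH3)3 → C:4 H:9
Element totals:
  C: 11
  H: 14
  O: 6
  S: 1
Molecular formula: C11H14O6S.
  M = 11(12.011) + 14(1.008) + 6(15.999) + 32.06
    = 132.121 + 14.112 + 95.994 + 32.060 = 274.287

274.29 g/mol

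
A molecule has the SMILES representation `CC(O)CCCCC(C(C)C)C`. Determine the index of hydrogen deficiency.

0

Atom tally by fragment:
  CH3 → C:1 H:3
  CH(OH) → C:1 H:2 O:1
  CH2 → C:1 H:2
  CH2 → C:1 H:2
  CH2 → C:1 H:2
  CH2 → C:1 H:2
  CH(CH(CH3)2) → C:4 H:8
  CH3 → C:1 H:3
Element totals:
  C: 11
  H: 24
  O: 1
Molecular formula: C11H24O.
DoU = (2C + 2 + N − H − X) / 2 = (2·11 + 2 + 0 − 24 − 0) / 2 = 0.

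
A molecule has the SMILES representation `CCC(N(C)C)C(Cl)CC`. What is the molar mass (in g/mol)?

163.69 g/mol

Atom tally by fragment:
  CH3 → C:1 H:3
  CH2 → C:1 H:2
  CH(N(CH3)2) → C:3 H:7 N:1
  CH(Cl) → C:1 H:1 Cl:1
  CH2 → C:1 H:2
  CH3 → C:1 H:3
Element totals:
  C: 8
  H: 18
  Cl: 1
  N: 1
Molecular formula: C8H18ClN.
  M = 8(12.011) + 18(1.008) + 35.45 + 14.007
    = 96.088 + 18.144 + 35.450 + 14.007 = 163.689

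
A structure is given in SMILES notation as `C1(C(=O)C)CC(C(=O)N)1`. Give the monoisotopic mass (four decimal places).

Atom tally by fragment:
  cyclopropane ring core → C:3 H:6
  (− 2 ring H displaced by substituents)
  + COCH3 → C:2 H:3 O:1
  + CONH2 → C:1 H:2 O:1 N:1
Element totals:
  C: 6
  H: 9
  N: 1
  O: 2
Molecular formula: C6H9NO2.
  M = 6(12.0) + 9(1.007825) + 14.003074 + 2(15.994915)
    = 72.000000 + 9.070425 + 14.003074 + 31.989830 = 127.063329

127.0633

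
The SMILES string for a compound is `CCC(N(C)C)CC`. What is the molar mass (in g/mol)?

Atom tally by fragment:
  CH3 → C:1 H:3
  CH2 → C:1 H:2
  CH(N(CH3)2) → C:3 H:7 N:1
  CH2 → C:1 H:2
  CH3 → C:1 H:3
Element totals:
  C: 7
  H: 17
  N: 1
Molecular formula: C7H17N.
  M = 7(12.011) + 17(1.008) + 14.007
    = 84.077 + 17.136 + 14.007 = 115.220

115.22 g/mol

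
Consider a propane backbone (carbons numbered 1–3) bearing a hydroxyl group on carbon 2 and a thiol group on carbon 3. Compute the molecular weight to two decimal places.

Atom tally by fragment:
  CH3 → C:1 H:3
  CH(OH) → C:1 H:2 O:1
  CH2SH → C:1 H:3 S:1
Element totals:
  C: 3
  H: 8
  O: 1
  S: 1
Molecular formula: C3H8OS.
  M = 3(12.011) + 8(1.008) + 15.999 + 32.06
    = 36.033 + 8.064 + 15.999 + 32.060 = 92.156

92.16 g/mol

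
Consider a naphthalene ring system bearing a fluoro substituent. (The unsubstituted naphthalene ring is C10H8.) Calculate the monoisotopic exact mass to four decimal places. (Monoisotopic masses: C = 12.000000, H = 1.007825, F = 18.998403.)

Atom tally by fragment:
  naphthalene ring system core → C:10 H:8
  (− 1 ring H displaced by substituents)
  + F → F:1
Element totals:
  C: 10
  H: 7
  F: 1
Molecular formula: C10H7F.
  M = 10(12.0) + 7(1.007825) + 18.998403
    = 120.000000 + 7.054775 + 18.998403 = 146.053178

146.0532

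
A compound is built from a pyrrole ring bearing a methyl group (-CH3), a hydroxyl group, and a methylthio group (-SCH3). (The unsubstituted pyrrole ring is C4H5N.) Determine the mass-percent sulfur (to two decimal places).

Atom tally by fragment:
  pyrrole ring core → C:4 H:5 N:1
  (− 3 ring H displaced by substituents)
  + CH3 → C:1 H:3
  + OH → O:1 H:1
  + SCH3 → C:1 H:3 S:1
Element totals:
  C: 6
  H: 9
  N: 1
  O: 1
  S: 1
Molecular formula: C6H9NOS.
Molar mass = 143.204 g/mol.
Mass from S: 1 × 32.06 = 32.060 g/mol.
%S = 32.060 / 143.204 × 100 = 22.39%.

22.39%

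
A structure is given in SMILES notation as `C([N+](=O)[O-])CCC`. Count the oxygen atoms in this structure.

Atom tally by fragment:
  O2NCH2 → C:1 H:2 N:1 O:2
  CH2 → C:1 H:2
  CH2 → C:1 H:2
  CH3 → C:1 H:3
Element totals:
  C: 4
  H: 9
  N: 1
  O: 2

2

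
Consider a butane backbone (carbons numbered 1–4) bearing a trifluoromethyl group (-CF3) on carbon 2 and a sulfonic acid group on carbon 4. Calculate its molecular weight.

206.18 g/mol

Atom tally by fragment:
  CH3 → C:1 H:3
  CH(CF3) → C:2 H:1 F:3
  CH2 → C:1 H:2
  CH2SO3H → C:1 H:3 S:1 O:3
Element totals:
  C: 5
  H: 9
  F: 3
  O: 3
  S: 1
Molecular formula: C5H9F3O3S.
  M = 5(12.011) + 9(1.008) + 3(18.998) + 3(15.999) + 32.06
    = 60.055 + 9.072 + 56.994 + 47.997 + 32.060 = 206.178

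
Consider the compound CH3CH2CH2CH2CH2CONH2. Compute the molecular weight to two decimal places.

Atom tally by fragment:
  CH3 → C:1 H:3
  CH2 → C:1 H:2
  CH2 → C:1 H:2
  CH2 → C:1 H:2
  CH2CONH2 → C:2 H:4 O:1 N:1
Element totals:
  C: 6
  H: 13
  N: 1
  O: 1
Molecular formula: C6H13NO.
  M = 6(12.011) + 13(1.008) + 14.007 + 15.999
    = 72.066 + 13.104 + 14.007 + 15.999 = 115.176

115.18 g/mol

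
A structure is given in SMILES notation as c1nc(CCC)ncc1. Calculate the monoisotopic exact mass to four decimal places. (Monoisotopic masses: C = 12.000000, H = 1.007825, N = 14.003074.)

Atom tally by fragment:
  pyrimidine ring core → C:4 H:4 N:2
  (− 1 ring H displaced by substituents)
  + CH2CH2CH3 → C:3 H:7
Element totals:
  C: 7
  H: 10
  N: 2
Molecular formula: C7H10N2.
  M = 7(12.0) + 10(1.007825) + 2(14.003074)
    = 84.000000 + 10.078250 + 28.006148 = 122.084398

122.0844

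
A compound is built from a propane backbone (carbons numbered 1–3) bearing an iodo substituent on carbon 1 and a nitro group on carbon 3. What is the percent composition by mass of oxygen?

Atom tally by fragment:
  ICH2 → C:1 H:2 I:1
  CH2 → C:1 H:2
  CH2NO2 → C:1 H:2 N:1 O:2
Element totals:
  C: 3
  H: 6
  I: 1
  N: 1
  O: 2
Molecular formula: C3H6INO2.
Molar mass = 214.990 g/mol.
Mass from O: 2 × 15.999 = 31.998 g/mol.
%O = 31.998 / 214.990 × 100 = 14.88%.

14.88%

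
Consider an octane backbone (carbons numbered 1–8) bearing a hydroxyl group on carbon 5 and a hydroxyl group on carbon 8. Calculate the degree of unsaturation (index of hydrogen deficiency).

Atom tally by fragment:
  CH3 → C:1 H:3
  CH2 → C:1 H:2
  CH2 → C:1 H:2
  CH2 → C:1 H:2
  CH(OH) → C:1 H:2 O:1
  CH2 → C:1 H:2
  CH2 → C:1 H:2
  CH2OH → C:1 H:3 O:1
Element totals:
  C: 8
  H: 18
  O: 2
Molecular formula: C8H18O2.
DoU = (2C + 2 + N − H − X) / 2 = (2·8 + 2 + 0 − 18 − 0) / 2 = 0.

0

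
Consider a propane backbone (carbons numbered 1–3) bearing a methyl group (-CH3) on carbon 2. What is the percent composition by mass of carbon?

Atom tally by fragment:
  CH3 → C:1 H:3
  CH(CH3) → C:2 H:4
  CH3 → C:1 H:3
Element totals:
  C: 4
  H: 10
Molecular formula: C4H10.
Molar mass = 58.124 g/mol.
Mass from C: 4 × 12.011 = 48.044 g/mol.
%C = 48.044 / 58.124 × 100 = 82.66%.

82.66%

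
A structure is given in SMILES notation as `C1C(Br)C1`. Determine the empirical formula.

Atom tally by fragment:
  cyclopropane ring core → C:3 H:6
  (− 1 ring H displaced by substituents)
  + Br → Br:1
Element totals:
  C: 3
  H: 5
  Br: 1
Molecular formula: C3H5Br.
gcd of subscripts (1, 3, 5) = 1, so the empirical formula equals the molecular formula.

C3H5Br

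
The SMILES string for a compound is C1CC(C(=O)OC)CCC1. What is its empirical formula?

C4H7O

Atom tally by fragment:
  cyclohexane ring core → C:6 H:12
  (− 1 ring H displaced by substituents)
  + COOCH3 → C:2 H:3 O:2
Element totals:
  C: 8
  H: 14
  O: 2
Molecular formula: C8H14O2.
gcd of subscripts = 2; dividing each by 2:
  C: 8/2 = 4
  H: 14/2 = 7
  O: 2/2 = 1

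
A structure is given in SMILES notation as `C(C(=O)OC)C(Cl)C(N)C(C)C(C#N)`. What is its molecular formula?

Atom tally by fragment:
  CH3OOCCH2 → C:3 H:5 O:2
  CH(Cl) → C:1 H:1 Cl:1
  CH(NH2) → C:1 H:3 N:1
  CH(CH3) → C:2 H:4
  CH2CN → C:2 H:2 N:1
Element totals:
  C: 9
  H: 15
  Cl: 1
  N: 2
  O: 2

C9H15ClN2O2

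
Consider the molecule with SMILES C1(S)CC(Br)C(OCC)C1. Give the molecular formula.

C7H13BrOS

Atom tally by fragment:
  cyclopentane ring core → C:5 H:10
  (− 3 ring H displaced by substituents)
  + SH → S:1 H:1
  + Br → Br:1
  + OC2H5 → C:2 H:5 O:1
Element totals:
  C: 7
  H: 13
  Br: 1
  O: 1
  S: 1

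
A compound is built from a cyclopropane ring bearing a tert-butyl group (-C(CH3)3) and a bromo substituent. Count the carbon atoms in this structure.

7

Atom tally by fragment:
  cyclopropane ring core → C:3 H:6
  (− 2 ring H displaced by substituents)
  + C(CH3)3 → C:4 H:9
  + Br → Br:1
Element totals:
  C: 7
  H: 13
  Br: 1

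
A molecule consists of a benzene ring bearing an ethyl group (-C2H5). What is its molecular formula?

C8H10

Atom tally by fragment:
  benzene ring core → C:6 H:6
  (− 1 ring H displaced by substituents)
  + C2H5 → C:2 H:5
Element totals:
  C: 8
  H: 10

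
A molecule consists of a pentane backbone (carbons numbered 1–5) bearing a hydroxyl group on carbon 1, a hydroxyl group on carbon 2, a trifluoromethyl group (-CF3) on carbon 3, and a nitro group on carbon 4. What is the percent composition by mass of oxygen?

Atom tally by fragment:
  HOCH2 → C:1 H:3 O:1
  CH(OH) → C:1 H:2 O:1
  CH(CF3) → C:2 H:1 F:3
  CH(NO2) → C:1 H:1 N:1 O:2
  CH3 → C:1 H:3
Element totals:
  C: 6
  H: 10
  F: 3
  N: 1
  O: 4
Molecular formula: C6H10F3NO4.
Molar mass = 217.143 g/mol.
Mass from O: 4 × 15.999 = 63.996 g/mol.
%O = 63.996 / 217.143 × 100 = 29.47%.

29.47%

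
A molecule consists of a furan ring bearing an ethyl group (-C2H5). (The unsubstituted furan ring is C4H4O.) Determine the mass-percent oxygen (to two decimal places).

Atom tally by fragment:
  furan ring core → C:4 H:4 O:1
  (− 1 ring H displaced by substituents)
  + C2H5 → C:2 H:5
Element totals:
  C: 6
  H: 8
  O: 1
Molecular formula: C6H8O.
Molar mass = 96.129 g/mol.
Mass from O: 1 × 15.999 = 15.999 g/mol.
%O = 15.999 / 96.129 × 100 = 16.64%.

16.64%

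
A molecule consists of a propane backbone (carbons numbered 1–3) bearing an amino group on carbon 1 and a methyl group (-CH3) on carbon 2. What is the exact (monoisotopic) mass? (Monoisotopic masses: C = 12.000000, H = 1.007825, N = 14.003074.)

Atom tally by fragment:
  H2NCH2 → C:1 H:4 N:1
  CH(CH3) → C:2 H:4
  CH3 → C:1 H:3
Element totals:
  C: 4
  H: 11
  N: 1
Molecular formula: C4H11N.
  M = 4(12.0) + 11(1.007825) + 14.003074
    = 48.000000 + 11.086075 + 14.003074 = 73.089149

73.0891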